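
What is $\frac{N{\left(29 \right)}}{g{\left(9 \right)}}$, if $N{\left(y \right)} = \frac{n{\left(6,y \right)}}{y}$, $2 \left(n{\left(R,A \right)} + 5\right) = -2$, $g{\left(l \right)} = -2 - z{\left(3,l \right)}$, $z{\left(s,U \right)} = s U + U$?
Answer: $\frac{3}{551} \approx 0.0054446$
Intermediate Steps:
$z{\left(s,U \right)} = U + U s$ ($z{\left(s,U \right)} = U s + U = U + U s$)
$g{\left(l \right)} = -2 - 4 l$ ($g{\left(l \right)} = -2 - l \left(1 + 3\right) = -2 - l 4 = -2 - 4 l$)
$n{\left(R,A \right)} = -6$ ($n{\left(R,A \right)} = -5 + \frac{1}{2} \left(-2\right) = -5 - 1 = -6$)
$N{\left(y \right)} = - \frac{6}{y}$
$\frac{N{\left(29 \right)}}{g{\left(9 \right)}} = \frac{\left(-6\right) \frac{1}{29}}{-2 - 36} = - \frac{6}{29 \left(-38\right)} = \left(- \frac{6}{29}\right) \left(- \frac{1}{38}\right) = \frac{3}{551}$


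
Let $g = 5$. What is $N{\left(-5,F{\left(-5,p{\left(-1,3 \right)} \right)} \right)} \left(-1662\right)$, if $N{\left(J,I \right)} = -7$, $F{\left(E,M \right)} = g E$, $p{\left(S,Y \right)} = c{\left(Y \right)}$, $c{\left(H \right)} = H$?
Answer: $11634$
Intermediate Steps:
$p{\left(S,Y \right)} = Y$
$F{\left(E,M \right)} = 5 E$
$N{\left(-5,F{\left(-5,p{\left(-1,3 \right)} \right)} \right)} \left(-1662\right) = \left(-7\right) \left(-1662\right) = 11634$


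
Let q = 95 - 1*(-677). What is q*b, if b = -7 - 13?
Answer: -15440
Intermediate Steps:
q = 772 (q = 95 + 677 = 772)
b = -20
q*b = 772*(-20) = -15440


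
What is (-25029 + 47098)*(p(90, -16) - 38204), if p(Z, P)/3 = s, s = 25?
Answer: -841468901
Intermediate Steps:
p(Z, P) = 75 (p(Z, P) = 3*25 = 75)
(-25029 + 47098)*(p(90, -16) - 38204) = (-25029 + 47098)*(75 - 38204) = 22069*(-38129) = -841468901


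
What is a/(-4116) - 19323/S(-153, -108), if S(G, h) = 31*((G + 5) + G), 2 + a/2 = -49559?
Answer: 71745775/2743314 ≈ 26.153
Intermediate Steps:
a = -99122 (a = -4 + 2*(-49559) = -4 - 99118 = -99122)
S(G, h) = 155 + 62*G (S(G, h) = 31*((5 + G) + G) = 31*(5 + 2*G) = 155 + 62*G)
a/(-4116) - 19323/S(-153, -108) = -99122/(-4116) - 19323/(155 + 62*(-153)) = -99122*(-1/4116) - 19323/(155 - 9486) = 49561/2058 - 19323/(-9331) = 49561/2058 - 19323*(-1/9331) = 49561/2058 + 19323/9331 = 71745775/2743314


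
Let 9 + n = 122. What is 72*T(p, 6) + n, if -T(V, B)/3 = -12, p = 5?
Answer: 2705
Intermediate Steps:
T(V, B) = 36 (T(V, B) = -3*(-12) = 36)
n = 113 (n = -9 + 122 = 113)
72*T(p, 6) + n = 72*36 + 113 = 2592 + 113 = 2705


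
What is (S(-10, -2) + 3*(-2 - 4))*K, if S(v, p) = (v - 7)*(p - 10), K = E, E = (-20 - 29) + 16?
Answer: -6138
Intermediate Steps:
E = -33 (E = -49 + 16 = -33)
K = -33
S(v, p) = (-10 + p)*(-7 + v) (S(v, p) = (-7 + v)*(-10 + p) = (-10 + p)*(-7 + v))
(S(-10, -2) + 3*(-2 - 4))*K = ((70 - 10*(-10) - 7*(-2) - 2*(-10)) + 3*(-2 - 4))*(-33) = ((70 + 100 + 14 + 20) + 3*(-6))*(-33) = (204 - 18)*(-33) = 186*(-33) = -6138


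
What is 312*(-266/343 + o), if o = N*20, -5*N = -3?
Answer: 171600/49 ≈ 3502.0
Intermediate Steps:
N = ⅗ (N = -⅕*(-3) = ⅗ ≈ 0.60000)
o = 12 (o = (⅗)*20 = 12)
312*(-266/343 + o) = 312*(-266/343 + 12) = 312*(-266*1/343 + 12) = 312*(-38/49 + 12) = 312*(550/49) = 171600/49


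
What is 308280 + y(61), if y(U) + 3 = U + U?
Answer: 308399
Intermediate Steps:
y(U) = -3 + 2*U (y(U) = -3 + (U + U) = -3 + 2*U)
308280 + y(61) = 308280 + (-3 + 2*61) = 308280 + (-3 + 122) = 308280 + 119 = 308399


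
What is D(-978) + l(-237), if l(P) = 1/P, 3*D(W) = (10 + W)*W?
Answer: 74789615/237 ≈ 3.1557e+5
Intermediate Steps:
D(W) = W*(10 + W)/3 (D(W) = ((10 + W)*W)/3 = (W*(10 + W))/3 = W*(10 + W)/3)
D(-978) + l(-237) = (⅓)*(-978)*(10 - 978) + 1/(-237) = (⅓)*(-978)*(-968) - 1/237 = 315568 - 1/237 = 74789615/237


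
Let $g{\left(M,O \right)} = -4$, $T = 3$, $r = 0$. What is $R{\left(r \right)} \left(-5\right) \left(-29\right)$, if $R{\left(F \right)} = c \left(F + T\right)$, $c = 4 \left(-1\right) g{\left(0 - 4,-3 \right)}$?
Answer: $6960$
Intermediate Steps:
$c = 16$ ($c = 4 \left(-1\right) \left(-4\right) = \left(-4\right) \left(-4\right) = 16$)
$R{\left(F \right)} = 48 + 16 F$ ($R{\left(F \right)} = 16 \left(F + 3\right) = 16 \left(3 + F\right) = 48 + 16 F$)
$R{\left(r \right)} \left(-5\right) \left(-29\right) = \left(48 + 16 \cdot 0\right) \left(-5\right) \left(-29\right) = \left(48 + 0\right) \left(-5\right) \left(-29\right) = 48 \left(-5\right) \left(-29\right) = \left(-240\right) \left(-29\right) = 6960$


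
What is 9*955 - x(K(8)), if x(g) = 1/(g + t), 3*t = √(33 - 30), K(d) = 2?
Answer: 94539/11 + √3/11 ≈ 8594.6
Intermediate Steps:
t = √3/3 (t = √(33 - 30)/3 = √3/3 ≈ 0.57735)
x(g) = 1/(g + √3/3)
9*955 - x(K(8)) = 9*955 - 3/(√3 + 3*2) = 8595 - 3/(√3 + 6) = 8595 - 3/(6 + √3)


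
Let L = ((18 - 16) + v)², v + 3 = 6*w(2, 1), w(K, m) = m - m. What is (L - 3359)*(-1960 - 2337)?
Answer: 14429326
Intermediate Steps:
w(K, m) = 0
v = -3 (v = -3 + 6*0 = -3 + 0 = -3)
L = 1 (L = ((18 - 16) - 3)² = (2 - 3)² = (-1)² = 1)
(L - 3359)*(-1960 - 2337) = (1 - 3359)*(-1960 - 2337) = -3358*(-4297) = 14429326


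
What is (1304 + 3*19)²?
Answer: 1852321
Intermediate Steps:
(1304 + 3*19)² = (1304 + 57)² = 1361² = 1852321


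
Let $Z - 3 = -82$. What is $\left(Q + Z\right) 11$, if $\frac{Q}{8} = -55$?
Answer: $-5709$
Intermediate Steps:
$Z = -79$ ($Z = 3 - 82 = -79$)
$Q = -440$ ($Q = 8 \left(-55\right) = -440$)
$\left(Q + Z\right) 11 = \left(-440 - 79\right) 11 = \left(-519\right) 11 = -5709$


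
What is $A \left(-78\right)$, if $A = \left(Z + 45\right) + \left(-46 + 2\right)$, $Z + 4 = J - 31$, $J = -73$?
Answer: $8346$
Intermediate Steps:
$Z = -108$ ($Z = -4 - 104 = -108$)
$A = -107$ ($A = \left(-108 + 45\right) + \left(-46 + 2\right) = -63 - 44 = -107$)
$A \left(-78\right) = \left(-107\right) \left(-78\right) = 8346$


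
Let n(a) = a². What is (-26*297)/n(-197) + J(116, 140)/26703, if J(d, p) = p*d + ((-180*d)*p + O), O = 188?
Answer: -37671705038/345438909 ≈ -109.05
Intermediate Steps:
J(d, p) = 188 - 179*d*p (J(d, p) = p*d + ((-180*d)*p + 188) = d*p + (-180*d*p + 188) = d*p + (188 - 180*d*p) = 188 - 179*d*p)
(-26*297)/n(-197) + J(116, 140)/26703 = (-26*297)/((-197)²) + (188 - 179*116*140)/26703 = -7722/38809 + (188 - 2906960)*(1/26703) = -7722*1/38809 - 2906772*1/26703 = -7722/38809 - 968924/8901 = -37671705038/345438909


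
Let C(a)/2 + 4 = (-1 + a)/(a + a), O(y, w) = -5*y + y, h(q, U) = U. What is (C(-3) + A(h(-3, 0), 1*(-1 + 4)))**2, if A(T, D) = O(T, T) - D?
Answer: 841/9 ≈ 93.444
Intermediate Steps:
O(y, w) = -4*y
A(T, D) = -D - 4*T (A(T, D) = -4*T - D = -D - 4*T)
C(a) = -8 + (-1 + a)/a (C(a) = -8 + 2*((-1 + a)/(a + a)) = -8 + 2*((-1 + a)/((2*a))) = -8 + 2*((-1 + a)*(1/(2*a))) = -8 + 2*((-1 + a)/(2*a)) = -8 + (-1 + a)/a)
(C(-3) + A(h(-3, 0), 1*(-1 + 4)))**2 = ((-7 - 1/(-3)) + (-(-1 + 4) - 4*0))**2 = ((-7 - 1*(-1/3)) + (-3 + 0))**2 = ((-7 + 1/3) + (-1*3 + 0))**2 = (-20/3 + (-3 + 0))**2 = (-20/3 - 3)**2 = (-29/3)**2 = 841/9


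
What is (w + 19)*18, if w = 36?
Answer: 990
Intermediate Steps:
(w + 19)*18 = (36 + 19)*18 = 55*18 = 990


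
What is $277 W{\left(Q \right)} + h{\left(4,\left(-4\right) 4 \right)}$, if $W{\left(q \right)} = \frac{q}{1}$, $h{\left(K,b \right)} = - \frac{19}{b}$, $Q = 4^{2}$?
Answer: $\frac{70931}{16} \approx 4433.2$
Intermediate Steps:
$Q = 16$
$W{\left(q \right)} = q$ ($W{\left(q \right)} = q 1 = q$)
$277 W{\left(Q \right)} + h{\left(4,\left(-4\right) 4 \right)} = 277 \cdot 16 - \frac{19}{\left(-4\right) 4} = 4432 - \frac{19}{-16} = 4432 - - \frac{19}{16} = 4432 + \frac{19}{16} = \frac{70931}{16}$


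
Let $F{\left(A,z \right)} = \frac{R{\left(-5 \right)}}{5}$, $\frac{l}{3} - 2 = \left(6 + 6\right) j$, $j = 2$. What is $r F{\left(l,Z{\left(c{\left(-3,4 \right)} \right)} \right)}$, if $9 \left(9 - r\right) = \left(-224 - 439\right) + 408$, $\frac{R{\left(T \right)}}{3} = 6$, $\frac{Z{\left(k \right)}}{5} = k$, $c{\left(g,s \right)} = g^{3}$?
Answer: $\frac{672}{5} \approx 134.4$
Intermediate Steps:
$Z{\left(k \right)} = 5 k$
$R{\left(T \right)} = 18$ ($R{\left(T \right)} = 3 \cdot 6 = 18$)
$l = 78$ ($l = 6 + 3 \left(6 + 6\right) 2 = 6 + 3 \cdot 12 \cdot 2 = 6 + 3 \cdot 24 = 6 + 72 = 78$)
$F{\left(A,z \right)} = \frac{18}{5}$
$r = \frac{112}{3}$ ($r = 9 - \frac{\left(-224 - 439\right) + 408}{9} = 9 - \frac{-663 + 408}{9} = 9 - - \frac{85}{3} = 9 + \frac{85}{3} = \frac{112}{3} \approx 37.333$)
$r F{\left(l,Z{\left(c{\left(-3,4 \right)} \right)} \right)} = \frac{112}{3} \cdot \frac{18}{5} = \frac{672}{5}$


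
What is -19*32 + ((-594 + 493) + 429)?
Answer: -280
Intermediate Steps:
-19*32 + ((-594 + 493) + 429) = -608 + (-101 + 429) = -608 + 328 = -280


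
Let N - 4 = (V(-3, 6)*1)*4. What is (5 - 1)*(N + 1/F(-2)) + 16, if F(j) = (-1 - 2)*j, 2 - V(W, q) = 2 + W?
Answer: 242/3 ≈ 80.667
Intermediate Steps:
V(W, q) = -W (V(W, q) = 2 - (2 + W) = 2 + (-2 - W) = -W)
F(j) = -3*j
N = 16 (N = 4 + (-1*(-3)*1)*4 = 4 + (3*1)*4 = 4 + 3*4 = 4 + 12 = 16)
(5 - 1)*(N + 1/F(-2)) + 16 = (5 - 1)*(16 + 1/(-3*(-2))) + 16 = 4*(16 + 1/6) + 16 = 4*(16 + ⅙) + 16 = 4*(97/6) + 16 = 194/3 + 16 = 242/3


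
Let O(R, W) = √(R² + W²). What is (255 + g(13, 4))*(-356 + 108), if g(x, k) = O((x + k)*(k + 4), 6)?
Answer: -63240 - 496*√4633 ≈ -97001.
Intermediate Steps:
g(x, k) = √(36 + (4 + k)²*(k + x)²) (g(x, k) = √(((x + k)*(k + 4))² + 6²) = √(((k + x)*(4 + k))² + 36) = √(((4 + k)*(k + x))² + 36) = √((4 + k)²*(k + x)² + 36) = √(36 + (4 + k)²*(k + x)²))
(255 + g(13, 4))*(-356 + 108) = (255 + √(36 + (4² + 4*4 + 4*13 + 4*13)²))*(-356 + 108) = (255 + √(36 + (16 + 16 + 52 + 52)²))*(-248) = (255 + √(36 + 136²))*(-248) = (255 + √(36 + 18496))*(-248) = (255 + √18532)*(-248) = (255 + 2*√4633)*(-248) = -63240 - 496*√4633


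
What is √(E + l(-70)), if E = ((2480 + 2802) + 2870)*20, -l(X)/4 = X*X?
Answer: 4*√8965 ≈ 378.73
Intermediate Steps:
l(X) = -4*X² (l(X) = -4*X*X = -4*X²)
E = 163040 (E = (5282 + 2870)*20 = 8152*20 = 163040)
√(E + l(-70)) = √(163040 - 4*(-70)²) = √(163040 - 4*4900) = √(163040 - 19600) = √143440 = 4*√8965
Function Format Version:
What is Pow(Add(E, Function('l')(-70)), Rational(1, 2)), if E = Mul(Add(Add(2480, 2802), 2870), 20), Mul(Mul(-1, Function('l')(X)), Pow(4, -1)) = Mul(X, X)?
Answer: Mul(4, Pow(8965, Rational(1, 2))) ≈ 378.73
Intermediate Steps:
Function('l')(X) = Mul(-4, Pow(X, 2)) (Function('l')(X) = Mul(-4, Mul(X, X)) = Mul(-4, Pow(X, 2)))
E = 163040 (E = Mul(Add(5282, 2870), 20) = Mul(8152, 20) = 163040)
Pow(Add(E, Function('l')(-70)), Rational(1, 2)) = Pow(Add(163040, Mul(-4, Pow(-70, 2))), Rational(1, 2)) = Pow(Add(163040, Mul(-4, 4900)), Rational(1, 2)) = Pow(Add(163040, -19600), Rational(1, 2)) = Pow(143440, Rational(1, 2)) = Mul(4, Pow(8965, Rational(1, 2)))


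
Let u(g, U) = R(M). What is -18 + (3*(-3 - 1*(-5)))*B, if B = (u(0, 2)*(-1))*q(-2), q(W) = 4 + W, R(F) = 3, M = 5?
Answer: -54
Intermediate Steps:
u(g, U) = 3
B = -6 (B = (3*(-1))*(4 - 2) = -3*2 = -6)
-18 + (3*(-3 - 1*(-5)))*B = -18 + (3*(-3 - 1*(-5)))*(-6) = -18 + (3*(-3 + 5))*(-6) = -18 + (3*2)*(-6) = -18 + 6*(-6) = -18 - 36 = -54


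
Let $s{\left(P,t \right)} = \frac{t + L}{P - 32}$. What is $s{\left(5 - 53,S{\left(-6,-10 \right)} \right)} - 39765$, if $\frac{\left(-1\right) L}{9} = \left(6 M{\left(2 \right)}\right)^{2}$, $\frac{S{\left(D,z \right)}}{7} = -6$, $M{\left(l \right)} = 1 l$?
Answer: $- \frac{1589931}{40} \approx -39748.0$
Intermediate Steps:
$M{\left(l \right)} = l$
$S{\left(D,z \right)} = -42$ ($S{\left(D,z \right)} = 7 \left(-6\right) = -42$)
$L = -1296$ ($L = - 9 \left(6 \cdot 2\right)^{2} = - 9 \cdot 12^{2} = \left(-9\right) 144 = -1296$)
$s{\left(P,t \right)} = \frac{-1296 + t}{-32 + P}$ ($s{\left(P,t \right)} = \frac{t - 1296}{P - 32} = \frac{-1296 + t}{-32 + P}$)
$s{\left(5 - 53,S{\left(-6,-10 \right)} \right)} - 39765 = \frac{-1296 - 42}{-32 + \left(5 - 53\right)} - 39765 = \frac{1}{-32 - 48} \left(-1338\right) - 39765 = \frac{1}{-80} \left(-1338\right) - 39765 = \left(- \frac{1}{80}\right) \left(-1338\right) - 39765 = \frac{669}{40} - 39765 = - \frac{1589931}{40}$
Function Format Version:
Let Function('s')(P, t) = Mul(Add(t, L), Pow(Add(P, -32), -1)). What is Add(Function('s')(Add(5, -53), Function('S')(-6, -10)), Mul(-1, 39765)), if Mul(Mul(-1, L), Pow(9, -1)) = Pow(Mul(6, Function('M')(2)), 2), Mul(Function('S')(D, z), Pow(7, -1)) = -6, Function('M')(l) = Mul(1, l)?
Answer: Rational(-1589931, 40) ≈ -39748.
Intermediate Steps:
Function('M')(l) = l
Function('S')(D, z) = -42 (Function('S')(D, z) = Mul(7, -6) = -42)
L = -1296 (L = Mul(-9, Pow(Mul(6, 2), 2)) = Mul(-9, Pow(12, 2)) = Mul(-9, 144) = -1296)
Function('s')(P, t) = Mul(Pow(Add(-32, P), -1), Add(-1296, t)) (Function('s')(P, t) = Mul(Add(t, -1296), Pow(Add(P, -32), -1)) = Mul(Add(-1296, t), Pow(Add(-32, P), -1)) = Mul(Pow(Add(-32, P), -1), Add(-1296, t)))
Add(Function('s')(Add(5, -53), Function('S')(-6, -10)), Mul(-1, 39765)) = Add(Mul(Pow(Add(-32, Add(5, -53)), -1), Add(-1296, -42)), Mul(-1, 39765)) = Add(Mul(Pow(Add(-32, -48), -1), -1338), -39765) = Add(Mul(Pow(-80, -1), -1338), -39765) = Add(Mul(Rational(-1, 80), -1338), -39765) = Add(Rational(669, 40), -39765) = Rational(-1589931, 40)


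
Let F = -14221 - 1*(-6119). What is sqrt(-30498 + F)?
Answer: 10*I*sqrt(386) ≈ 196.47*I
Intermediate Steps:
F = -8102 (F = -14221 + 6119 = -8102)
sqrt(-30498 + F) = sqrt(-30498 - 8102) = sqrt(-38600) = 10*I*sqrt(386)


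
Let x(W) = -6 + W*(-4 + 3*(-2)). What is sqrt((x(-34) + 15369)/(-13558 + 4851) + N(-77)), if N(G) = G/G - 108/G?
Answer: 16*sqrt(1051918791)/670439 ≈ 0.77402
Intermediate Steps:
N(G) = 1 - 108/G
x(W) = -6 - 10*W (x(W) = -6 + W*(-4 - 6) = -6 + W*(-10) = -6 - 10*W)
sqrt((x(-34) + 15369)/(-13558 + 4851) + N(-77)) = sqrt(((-6 - 10*(-34)) + 15369)/(-13558 + 4851) + (-108 - 77)/(-77)) = sqrt(((-6 + 340) + 15369)/(-8707) - 1/77*(-185)) = sqrt((334 + 15369)*(-1/8707) + 185/77) = sqrt(15703*(-1/8707) + 185/77) = sqrt(-15703/8707 + 185/77) = sqrt(401664/670439) = 16*sqrt(1051918791)/670439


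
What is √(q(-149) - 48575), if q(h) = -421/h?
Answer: I*√1078350846/149 ≈ 220.39*I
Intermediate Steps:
√(q(-149) - 48575) = √(-421/(-149) - 48575) = √(-421*(-1/149) - 48575) = √(421/149 - 48575) = √(-7237254/149) = I*√1078350846/149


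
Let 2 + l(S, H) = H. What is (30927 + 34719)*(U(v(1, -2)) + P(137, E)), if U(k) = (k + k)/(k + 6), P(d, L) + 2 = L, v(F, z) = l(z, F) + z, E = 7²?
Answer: 2954070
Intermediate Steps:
E = 49
l(S, H) = -2 + H
v(F, z) = -2 + F + z (v(F, z) = (-2 + F) + z = -2 + F + z)
P(d, L) = -2 + L
U(k) = 2*k/(6 + k) (U(k) = (2*k)/(6 + k) = 2*k/(6 + k))
(30927 + 34719)*(U(v(1, -2)) + P(137, E)) = (30927 + 34719)*(2*(-2 + 1 - 2)/(6 + (-2 + 1 - 2)) + (-2 + 49)) = 65646*(2*(-3)/(6 - 3) + 47) = 65646*(2*(-3)/3 + 47) = 65646*(2*(-3)*(⅓) + 47) = 65646*(-2 + 47) = 65646*45 = 2954070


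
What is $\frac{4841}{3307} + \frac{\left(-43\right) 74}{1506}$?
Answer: $- \frac{1616164}{2490171} \approx -0.64902$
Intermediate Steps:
$\frac{4841}{3307} + \frac{\left(-43\right) 74}{1506} = 4841 \cdot \frac{1}{3307} - \frac{1591}{753} = \frac{4841}{3307} - \frac{1591}{753} = - \frac{1616164}{2490171}$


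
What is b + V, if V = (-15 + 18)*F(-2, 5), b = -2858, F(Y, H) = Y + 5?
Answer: -2849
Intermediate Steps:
F(Y, H) = 5 + Y
V = 9 (V = (-15 + 18)*(5 - 2) = 3*3 = 9)
b + V = -2858 + 9 = -2849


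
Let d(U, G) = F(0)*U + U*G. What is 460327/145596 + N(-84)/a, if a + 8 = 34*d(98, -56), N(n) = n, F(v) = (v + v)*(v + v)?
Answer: 3579552011/1132008900 ≈ 3.1621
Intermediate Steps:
F(v) = 4*v² (F(v) = (2*v)*(2*v) = 4*v²)
d(U, G) = G*U (d(U, G) = (4*0²)*U + U*G = (4*0)*U + G*U = 0*U + G*U = 0 + G*U = G*U)
a = -186600 (a = -8 + 34*(-56*98) = -8 + 34*(-5488) = -8 - 186592 = -186600)
460327/145596 + N(-84)/a = 460327/145596 - 84/(-186600) = 460327*(1/145596) - 84*(-1/186600) = 460327/145596 + 7/15550 = 3579552011/1132008900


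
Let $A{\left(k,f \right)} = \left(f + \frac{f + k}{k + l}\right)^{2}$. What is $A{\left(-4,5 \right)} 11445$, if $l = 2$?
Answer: $\frac{927045}{4} \approx 2.3176 \cdot 10^{5}$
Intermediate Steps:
$A{\left(k,f \right)} = \left(f + \frac{f + k}{2 + k}\right)^{2}$ ($A{\left(k,f \right)} = \left(f + \frac{f + k}{k + 2}\right)^{2} = \left(f + \frac{f + k}{2 + k}\right)^{2}$)
$A{\left(-4,5 \right)} 11445 = \frac{\left(-4 + 3 \cdot 5 + 5 \left(-4\right)\right)^{2}}{\left(2 - 4\right)^{2}} \cdot 11445 = \frac{\left(-4 + 15 - 20\right)^{2}}{4} \cdot 11445 = \frac{\left(-9\right)^{2}}{4} \cdot 11445 = \frac{1}{4} \cdot 81 \cdot 11445 = \frac{81}{4} \cdot 11445 = \frac{927045}{4}$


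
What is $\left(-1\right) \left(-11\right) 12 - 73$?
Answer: $59$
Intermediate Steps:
$\left(-1\right) \left(-11\right) 12 - 73 = 11 \cdot 12 - 73 = 132 - 73 = 59$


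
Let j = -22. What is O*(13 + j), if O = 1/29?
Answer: -9/29 ≈ -0.31034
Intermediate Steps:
O = 1/29 ≈ 0.034483
O*(13 + j) = (13 - 22)/29 = (1/29)*(-9) = -9/29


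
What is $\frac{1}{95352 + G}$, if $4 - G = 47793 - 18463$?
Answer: $\frac{1}{66026} \approx 1.5146 \cdot 10^{-5}$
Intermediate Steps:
$G = -29326$ ($G = 4 - \left(47793 - 18463\right) = 4 - 29330 = -29326$)
$\frac{1}{95352 + G} = \frac{1}{95352 - 29326} = \frac{1}{66026}$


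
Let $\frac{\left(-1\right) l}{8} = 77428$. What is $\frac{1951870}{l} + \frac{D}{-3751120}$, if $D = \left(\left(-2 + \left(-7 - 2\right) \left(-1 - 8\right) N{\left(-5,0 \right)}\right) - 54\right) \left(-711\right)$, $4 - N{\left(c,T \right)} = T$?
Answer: $- \frac{225114643439}{72610429840} \approx -3.1003$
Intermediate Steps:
$l = -619424$ ($l = \left(-8\right) 77428 = -619424$)
$N{\left(c,T \right)} = 4 - T$
$D = -190548$ ($D = \left(\left(-2 + \left(-7 - 2\right) \left(-1 - 8\right) \left(4 - 0\right)\right) - 54\right) \left(-711\right) = \left(\left(-2 + \left(-9\right) \left(-9\right) \left(4 + 0\right)\right) - 54\right) \left(-711\right) = \left(\left(-2 + 81 \cdot 4\right) - 54\right) \left(-711\right) = \left(\left(-2 + 324\right) - 54\right) \left(-711\right) = \left(322 - 54\right) \left(-711\right) = 268 \left(-711\right) = -190548$)
$\frac{1951870}{l} + \frac{D}{-3751120} = \frac{1951870}{-619424} - \frac{190548}{-3751120} = 1951870 \left(- \frac{1}{619424}\right) - - \frac{47637}{937780} = - \frac{975935}{309712} + \frac{47637}{937780} = - \frac{225114643439}{72610429840}$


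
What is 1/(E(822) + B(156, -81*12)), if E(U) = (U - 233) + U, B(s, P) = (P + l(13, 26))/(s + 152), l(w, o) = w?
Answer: 44/61947 ≈ 0.00071028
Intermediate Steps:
B(s, P) = (13 + P)/(152 + s) (B(s, P) = (P + 13)/(s + 152) = (13 + P)/(152 + s))
E(U) = -233 + 2*U (E(U) = (-233 + U) + U = -233 + 2*U)
1/(E(822) + B(156, -81*12)) = 1/((-233 + 2*822) + (13 - 81*12)/(152 + 156)) = 1/((-233 + 1644) + (13 - 972)/308) = 1/(1411 + (1/308)*(-959)) = 1/(1411 - 137/44) = 1/(61947/44) = 44/61947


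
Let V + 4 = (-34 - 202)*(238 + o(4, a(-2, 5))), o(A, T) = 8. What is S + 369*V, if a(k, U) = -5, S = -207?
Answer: -21424347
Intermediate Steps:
V = -58060 (V = -4 + (-34 - 202)*(238 + 8) = -4 - 236*246 = -4 - 58056 = -58060)
S + 369*V = -207 + 369*(-58060) = -207 - 21424140 = -21424347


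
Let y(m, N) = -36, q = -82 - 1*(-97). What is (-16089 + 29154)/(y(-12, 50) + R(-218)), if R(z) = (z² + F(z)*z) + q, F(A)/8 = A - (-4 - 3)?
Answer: 13065/415487 ≈ 0.031445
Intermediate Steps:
q = 15 (q = -82 + 97 = 15)
F(A) = 56 + 8*A (F(A) = 8*(A - (-4 - 3)) = 8*(A - 1*(-7)) = 8*(A + 7) = 8*(7 + A) = 56 + 8*A)
R(z) = 15 + z² + z*(56 + 8*z) (R(z) = (z² + (56 + 8*z)*z) + 15 = (z² + z*(56 + 8*z)) + 15 = 15 + z² + z*(56 + 8*z))
(-16089 + 29154)/(y(-12, 50) + R(-218)) = (-16089 + 29154)/(-36 + (15 + 9*(-218)² + 56*(-218))) = 13065/(-36 + (15 + 9*47524 - 12208)) = 13065/(-36 + (15 + 427716 - 12208)) = 13065/(-36 + 415523) = 13065/415487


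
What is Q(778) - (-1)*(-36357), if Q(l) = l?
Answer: -35579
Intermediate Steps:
Q(778) - (-1)*(-36357) = 778 - (-1)*(-36357) = 778 - 1*36357 = 778 - 36357 = -35579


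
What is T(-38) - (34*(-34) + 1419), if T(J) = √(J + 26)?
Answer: -263 + 2*I*√3 ≈ -263.0 + 3.4641*I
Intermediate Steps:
T(J) = √(26 + J)
T(-38) - (34*(-34) + 1419) = √(26 - 38) - (34*(-34) + 1419) = √(-12) - (-1156 + 1419) = 2*I*√3 - 1*263 = 2*I*√3 - 263 = -263 + 2*I*√3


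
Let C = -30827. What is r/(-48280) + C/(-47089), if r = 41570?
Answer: -46916217/227345692 ≈ -0.20637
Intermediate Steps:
r/(-48280) + C/(-47089) = 41570/(-48280) - 30827/(-47089) = 41570*(-1/48280) - 30827*(-1/47089) = -4157/4828 + 30827/47089 = -46916217/227345692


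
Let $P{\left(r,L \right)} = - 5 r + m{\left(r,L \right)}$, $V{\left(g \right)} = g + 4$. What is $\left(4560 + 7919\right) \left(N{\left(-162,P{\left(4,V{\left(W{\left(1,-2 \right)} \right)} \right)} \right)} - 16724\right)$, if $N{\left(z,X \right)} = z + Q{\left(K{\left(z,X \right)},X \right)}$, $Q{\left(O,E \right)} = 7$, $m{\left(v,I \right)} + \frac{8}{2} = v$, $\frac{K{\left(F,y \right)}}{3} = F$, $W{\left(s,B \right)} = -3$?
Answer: $-210633041$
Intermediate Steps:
$V{\left(g \right)} = 4 + g$
$K{\left(F,y \right)} = 3 F$
$m{\left(v,I \right)} = -4 + v$
$P{\left(r,L \right)} = -4 - 4 r$ ($P{\left(r,L \right)} = - 5 r + \left(-4 + r\right) = -4 - 4 r$)
$N{\left(z,X \right)} = 7 + z$ ($N{\left(z,X \right)} = z + 7 = 7 + z$)
$\left(4560 + 7919\right) \left(N{\left(-162,P{\left(4,V{\left(W{\left(1,-2 \right)} \right)} \right)} \right)} - 16724\right) = \left(4560 + 7919\right) \left(\left(7 - 162\right) - 16724\right) = 12479 \left(-155 - 16724\right) = 12479 \left(-16879\right) = -210633041$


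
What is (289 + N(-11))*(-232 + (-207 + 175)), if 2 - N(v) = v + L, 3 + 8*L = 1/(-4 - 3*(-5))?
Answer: -79824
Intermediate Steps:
L = -4/11 (L = -3/8 + 1/(8*(-4 - 3*(-5))) = -3/8 + 1/(8*(-4 + 15)) = -3/8 + (1/8)/11 = -3/8 + (1/8)*(1/11) = -3/8 + 1/88 = -4/11 ≈ -0.36364)
N(v) = 26/11 - v (N(v) = 2 - (v - 4/11) = 2 - (-4/11 + v) = 2 + (4/11 - v) = 26/11 - v)
(289 + N(-11))*(-232 + (-207 + 175)) = (289 + (26/11 - 1*(-11)))*(-232 + (-207 + 175)) = (289 + (26/11 + 11))*(-232 - 32) = (289 + 147/11)*(-264) = (3326/11)*(-264) = -79824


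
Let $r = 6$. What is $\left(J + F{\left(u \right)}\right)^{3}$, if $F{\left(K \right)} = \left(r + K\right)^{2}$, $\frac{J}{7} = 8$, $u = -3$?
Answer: $274625$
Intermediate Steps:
$J = 56$ ($J = 7 \cdot 8 = 56$)
$F{\left(K \right)} = \left(6 + K\right)^{2}$
$\left(J + F{\left(u \right)}\right)^{3} = \left(56 + \left(6 - 3\right)^{2}\right)^{3} = \left(56 + 3^{2}\right)^{3} = \left(56 + 9\right)^{3} = 65^{3} = 274625$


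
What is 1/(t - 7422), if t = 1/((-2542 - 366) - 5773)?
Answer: -8681/64430383 ≈ -0.00013473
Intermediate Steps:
t = -1/8681 (t = 1/(-2908 - 5773) = 1/(-8681) = -1/8681 ≈ -0.00011519)
1/(t - 7422) = 1/(-1/8681 - 7422) = 1/(-64430383/8681) = -8681/64430383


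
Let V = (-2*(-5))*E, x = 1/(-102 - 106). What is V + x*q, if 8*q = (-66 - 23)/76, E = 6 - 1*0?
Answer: 7587929/126464 ≈ 60.001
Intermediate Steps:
E = 6 (E = 6 + 0 = 6)
x = -1/208 (x = 1/(-208) = -1/208 ≈ -0.0048077)
V = 60 (V = -2*(-5)*6 = 10*6 = 60)
q = -89/608 (q = ((-66 - 23)/76)/8 = (-89*1/76)/8 = (1/8)*(-89/76) = -89/608 ≈ -0.14638)
V + x*q = 60 - 1/208*(-89/608) = 60 + 89/126464 = 7587929/126464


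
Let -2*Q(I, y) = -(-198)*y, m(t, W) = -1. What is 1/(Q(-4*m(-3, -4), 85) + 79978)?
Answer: 1/71563 ≈ 1.3974e-5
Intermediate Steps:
Q(I, y) = -99*y (Q(I, y) = -(-1)*(-198*y)/2 = -99*y)
1/(Q(-4*m(-3, -4), 85) + 79978) = 1/(-99*85 + 79978) = 1/(-8415 + 79978) = 1/71563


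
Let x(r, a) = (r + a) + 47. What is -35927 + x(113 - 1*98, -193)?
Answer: -36058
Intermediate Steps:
x(r, a) = 47 + a + r (x(r, a) = (a + r) + 47 = 47 + a + r)
-35927 + x(113 - 1*98, -193) = -35927 + (47 - 193 + (113 - 1*98)) = -35927 + (47 - 193 + (113 - 98)) = -35927 + (47 - 193 + 15) = -35927 - 131 = -36058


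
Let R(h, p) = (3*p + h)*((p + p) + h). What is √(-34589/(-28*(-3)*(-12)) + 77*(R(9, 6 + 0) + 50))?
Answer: √335465627/84 ≈ 218.04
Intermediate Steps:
R(h, p) = (h + 2*p)*(h + 3*p) (R(h, p) = (h + 3*p)*(2*p + h) = (h + 3*p)*(h + 2*p) = (h + 2*p)*(h + 3*p))
√(-34589/(-28*(-3)*(-12)) + 77*(R(9, 6 + 0) + 50)) = √(-34589/(-28*(-3)*(-12)) + 77*((9² + 6*(6 + 0)² + 5*9*(6 + 0)) + 50)) = √(-34589/(84*(-12)) + 77*((81 + 6*6² + 5*9*6) + 50)) = √(-34589/(-1008) + 77*((81 + 6*36 + 270) + 50)) = √(-34589*(-1/1008) + 77*((81 + 216 + 270) + 50)) = √(34589/1008 + 77*(567 + 50)) = √(34589/1008 + 77*617) = √(34589/1008 + 47509) = √(47923661/1008) = √335465627/84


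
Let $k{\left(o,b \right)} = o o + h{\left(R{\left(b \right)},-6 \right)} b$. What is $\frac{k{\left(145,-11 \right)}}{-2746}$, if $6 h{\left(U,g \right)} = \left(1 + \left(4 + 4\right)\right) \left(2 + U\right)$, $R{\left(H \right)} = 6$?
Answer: $- \frac{20893}{2746} \approx -7.6085$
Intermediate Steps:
$h{\left(U,g \right)} = 3 + \frac{3 U}{2}$ ($h{\left(U,g \right)} = \frac{\left(1 + \left(4 + 4\right)\right) \left(2 + U\right)}{6} = \frac{\left(1 + 8\right) \left(2 + U\right)}{6} = \frac{9 \left(2 + U\right)}{6} = \frac{18 + 9 U}{6} = 3 + \frac{3 U}{2}$)
$k{\left(o,b \right)} = o^{2} + 12 b$ ($k{\left(o,b \right)} = o o + \left(3 + \frac{3}{2} \cdot 6\right) b = o^{2} + \left(3 + 9\right) b = o^{2} + 12 b$)
$\frac{k{\left(145,-11 \right)}}{-2746} = \frac{145^{2} + 12 \left(-11\right)}{-2746} = \left(21025 - 132\right) \left(- \frac{1}{2746}\right) = 20893 \left(- \frac{1}{2746}\right) = - \frac{20893}{2746}$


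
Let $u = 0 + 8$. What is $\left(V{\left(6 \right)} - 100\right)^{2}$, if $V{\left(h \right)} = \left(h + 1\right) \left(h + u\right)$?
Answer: $4$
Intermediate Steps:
$u = 8$
$V{\left(h \right)} = \left(1 + h\right) \left(8 + h\right)$ ($V{\left(h \right)} = \left(h + 1\right) \left(h + 8\right) = \left(1 + h\right) \left(8 + h\right)$)
$\left(V{\left(6 \right)} - 100\right)^{2} = \left(\left(8 + 6^{2} + 9 \cdot 6\right) - 100\right)^{2} = \left(\left(8 + 36 + 54\right) - 100\right)^{2} = \left(98 - 100\right)^{2} = \left(-2\right)^{2} = 4$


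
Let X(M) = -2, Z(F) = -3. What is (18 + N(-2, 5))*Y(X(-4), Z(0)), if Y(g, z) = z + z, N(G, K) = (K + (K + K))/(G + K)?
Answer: -138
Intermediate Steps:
N(G, K) = 3*K/(G + K) (N(G, K) = (K + 2*K)/(G + K) = (3*K)/(G + K) = 3*K/(G + K))
Y(g, z) = 2*z
(18 + N(-2, 5))*Y(X(-4), Z(0)) = (18 + 3*5/(-2 + 5))*(2*(-3)) = (18 + 3*5/3)*(-6) = (18 + 3*5*(⅓))*(-6) = (18 + 5)*(-6) = 23*(-6) = -138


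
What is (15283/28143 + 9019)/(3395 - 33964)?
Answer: -253837000/860303367 ≈ -0.29506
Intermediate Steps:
(15283/28143 + 9019)/(3395 - 33964) = (15283*(1/28143) + 9019)/(-30569) = (15283/28143 + 9019)*(-1/30569) = (253837000/28143)*(-1/30569) = -253837000/860303367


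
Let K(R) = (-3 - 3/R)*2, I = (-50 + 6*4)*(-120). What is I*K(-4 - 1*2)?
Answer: -15600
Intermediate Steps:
I = 3120 (I = (-50 + 24)*(-120) = -26*(-120) = 3120)
K(R) = -6 - 6/R
I*K(-4 - 1*2) = 3120*(-6 - 6/(-4 - 1*2)) = 3120*(-6 - 6/(-4 - 2)) = 3120*(-6 - 6/(-6)) = 3120*(-6 - 6*(-⅙)) = 3120*(-6 + 1) = 3120*(-5) = -15600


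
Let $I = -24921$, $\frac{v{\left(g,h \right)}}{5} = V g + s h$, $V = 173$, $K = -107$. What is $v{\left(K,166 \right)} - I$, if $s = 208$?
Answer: $105006$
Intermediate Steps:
$v{\left(g,h \right)} = 865 g + 1040 h$ ($v{\left(g,h \right)} = 5 \left(173 g + 208 h\right) = 865 g + 1040 h$)
$v{\left(K,166 \right)} - I = \left(865 \left(-107\right) + 1040 \cdot 166\right) - -24921 = \left(-92555 + 172640\right) + 24921 = 80085 + 24921 = 105006$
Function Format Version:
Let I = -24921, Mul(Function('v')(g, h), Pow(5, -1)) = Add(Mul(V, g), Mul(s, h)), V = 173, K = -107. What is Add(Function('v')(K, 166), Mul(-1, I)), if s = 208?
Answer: 105006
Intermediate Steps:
Function('v')(g, h) = Add(Mul(865, g), Mul(1040, h)) (Function('v')(g, h) = Mul(5, Add(Mul(173, g), Mul(208, h))) = Add(Mul(865, g), Mul(1040, h)))
Add(Function('v')(K, 166), Mul(-1, I)) = Add(Add(Mul(865, -107), Mul(1040, 166)), Mul(-1, -24921)) = Add(Add(-92555, 172640), 24921) = Add(80085, 24921) = 105006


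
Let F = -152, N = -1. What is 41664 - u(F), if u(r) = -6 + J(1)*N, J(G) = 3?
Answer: 41673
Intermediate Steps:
u(r) = -9 (u(r) = -6 + 3*(-1) = -6 - 3 = -9)
41664 - u(F) = 41664 - 1*(-9) = 41664 + 9 = 41673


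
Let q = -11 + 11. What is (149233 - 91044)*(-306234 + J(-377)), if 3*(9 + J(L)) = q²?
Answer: -17819973927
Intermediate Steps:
q = 0
J(L) = -9 (J(L) = -9 + (⅓)*0² = -9 + (⅓)*0 = -9 + 0 = -9)
(149233 - 91044)*(-306234 + J(-377)) = (149233 - 91044)*(-306234 - 9) = 58189*(-306243) = -17819973927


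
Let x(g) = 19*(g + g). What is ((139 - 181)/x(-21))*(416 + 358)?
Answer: 774/19 ≈ 40.737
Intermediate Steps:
x(g) = 38*g (x(g) = 19*(2*g) = 38*g)
((139 - 181)/x(-21))*(416 + 358) = ((139 - 181)/((38*(-21))))*(416 + 358) = -42/(-798)*774 = -42*(-1/798)*774 = (1/19)*774 = 774/19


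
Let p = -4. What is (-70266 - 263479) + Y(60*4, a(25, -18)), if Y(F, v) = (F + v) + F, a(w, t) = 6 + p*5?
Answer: -333279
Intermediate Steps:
a(w, t) = -14 (a(w, t) = 6 - 4*5 = 6 - 20 = -14)
Y(F, v) = v + 2*F
(-70266 - 263479) + Y(60*4, a(25, -18)) = (-70266 - 263479) + (-14 + 2*(60*4)) = -333745 + (-14 + 2*240) = -333745 + (-14 + 480) = -333745 + 466 = -333279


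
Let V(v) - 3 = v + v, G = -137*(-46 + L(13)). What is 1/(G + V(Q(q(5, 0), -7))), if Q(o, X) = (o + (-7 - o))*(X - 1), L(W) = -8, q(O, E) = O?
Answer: 1/7513 ≈ 0.00013310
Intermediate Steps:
Q(o, X) = 7 - 7*X (Q(o, X) = -7*(-1 + X) = 7 - 7*X)
G = 7398 (G = -137*(-46 - 8) = -137*(-54) = 7398)
V(v) = 3 + 2*v (V(v) = 3 + (v + v) = 3 + 2*v)
1/(G + V(Q(q(5, 0), -7))) = 1/(7398 + (3 + 2*(7 - 7*(-7)))) = 1/(7398 + (3 + 2*(7 + 49))) = 1/(7398 + (3 + 2*56)) = 1/(7398 + (3 + 112)) = 1/(7398 + 115) = 1/7513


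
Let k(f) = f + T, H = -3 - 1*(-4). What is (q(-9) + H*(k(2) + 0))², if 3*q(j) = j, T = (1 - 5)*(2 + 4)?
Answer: 625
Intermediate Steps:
T = -24 (T = -4*6 = -24)
H = 1 (H = -3 + 4 = 1)
q(j) = j/3
k(f) = -24 + f (k(f) = f - 24 = -24 + f)
(q(-9) + H*(k(2) + 0))² = ((⅓)*(-9) + 1*((-24 + 2) + 0))² = (-3 + 1*(-22 + 0))² = (-3 + 1*(-22))² = (-3 - 22)² = (-25)² = 625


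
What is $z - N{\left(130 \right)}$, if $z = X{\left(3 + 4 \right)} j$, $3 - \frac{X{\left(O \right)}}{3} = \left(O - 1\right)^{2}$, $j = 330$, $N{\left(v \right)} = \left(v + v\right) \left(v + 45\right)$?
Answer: $-78170$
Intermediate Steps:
$N{\left(v \right)} = 2 v \left(45 + v\right)$
$X{\left(O \right)} = 9 - 3 \left(-1 + O\right)^{2}$ ($X{\left(O \right)} = 9 - 3 \left(O - 1\right)^{2} = 9 - 3 \left(-1 + O\right)^{2}$)
$z = -32670$ ($z = \left(9 - 3 \left(-1 + \left(3 + 4\right)\right)^{2}\right) 330 = \left(9 - 3 \left(-1 + 7\right)^{2}\right) 330 = \left(9 - 3 \cdot 6^{2}\right) 330 = \left(9 - 108\right) 330 = \left(-99\right) 330 = -32670$)
$z - N{\left(130 \right)} = -32670 - 2 \cdot 130 \left(45 + 130\right) = -32670 - 2 \cdot 130 \cdot 175 = -32670 - 45500 = -78170$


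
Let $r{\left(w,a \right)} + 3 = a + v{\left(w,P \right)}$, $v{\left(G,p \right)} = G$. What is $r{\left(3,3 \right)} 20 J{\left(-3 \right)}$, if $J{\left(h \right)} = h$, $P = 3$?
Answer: $-180$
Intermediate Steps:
$r{\left(w,a \right)} = -3 + a + w$ ($r{\left(w,a \right)} = -3 + \left(a + w\right) = -3 + a + w$)
$r{\left(3,3 \right)} 20 J{\left(-3 \right)} = \left(-3 + 3 + 3\right) 20 \left(-3\right) = 3 \cdot 20 \left(-3\right) = 60 \left(-3\right) = -180$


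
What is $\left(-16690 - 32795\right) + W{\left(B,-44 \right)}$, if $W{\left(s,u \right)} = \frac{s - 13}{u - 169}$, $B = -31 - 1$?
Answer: $- \frac{3513420}{71} \approx -49485.0$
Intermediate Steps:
$B = -32$ ($B = -31 - 1 = -32$)
$W{\left(s,u \right)} = \frac{-13 + s}{-169 + u}$
$\left(-16690 - 32795\right) + W{\left(B,-44 \right)} = \left(-16690 - 32795\right) + \frac{-13 - 32}{-169 - 44} = -49485 + \frac{1}{-213} \left(-45\right) = -49485 - - \frac{15}{71} = -49485 + \frac{15}{71} = - \frac{3513420}{71}$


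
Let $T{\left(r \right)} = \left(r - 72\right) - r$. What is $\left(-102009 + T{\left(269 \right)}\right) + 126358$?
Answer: $24277$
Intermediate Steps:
$T{\left(r \right)} = -72$ ($T{\left(r \right)} = \left(-72 + r\right) - r = -72$)
$\left(-102009 + T{\left(269 \right)}\right) + 126358 = \left(-102009 - 72\right) + 126358 = -102081 + 126358 = 24277$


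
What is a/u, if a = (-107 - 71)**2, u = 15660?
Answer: 7921/3915 ≈ 2.0232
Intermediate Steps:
a = 31684 (a = (-178)**2 = 31684)
a/u = 31684/15660 = 31684*(1/15660) = 7921/3915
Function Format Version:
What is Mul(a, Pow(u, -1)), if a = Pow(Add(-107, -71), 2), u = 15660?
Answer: Rational(7921, 3915) ≈ 2.0232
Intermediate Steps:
a = 31684 (a = Pow(-178, 2) = 31684)
Mul(a, Pow(u, -1)) = Mul(31684, Pow(15660, -1)) = Mul(31684, Rational(1, 15660)) = Rational(7921, 3915)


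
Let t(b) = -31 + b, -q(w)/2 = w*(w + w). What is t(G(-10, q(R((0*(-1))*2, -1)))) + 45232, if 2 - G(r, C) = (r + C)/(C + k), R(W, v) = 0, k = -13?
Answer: 587629/13 ≈ 45202.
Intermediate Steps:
q(w) = -4*w² (q(w) = -2*w*(w + w) = -2*w*2*w = -4*w²)
G(r, C) = 2 - (C + r)/(-13 + C) (G(r, C) = 2 - (r + C)/(C - 13) = 2 - (C + r)/(-13 + C))
t(G(-10, q(R((0*(-1))*2, -1)))) + 45232 = (-31 + (-26 - 4*0² - 1*(-10))/(-13 - 4*0²)) + 45232 = (-31 + (-26 - 4*0 + 10)/(-13 - 4*0)) + 45232 = (-31 + (-26 + 0 + 10)/(-13 + 0)) + 45232 = (-31 - 16/(-13)) + 45232 = (-31 - 1/13*(-16)) + 45232 = (-31 + 16/13) + 45232 = -387/13 + 45232 = 587629/13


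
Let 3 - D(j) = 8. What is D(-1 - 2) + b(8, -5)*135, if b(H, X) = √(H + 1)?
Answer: 400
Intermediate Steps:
D(j) = -5 (D(j) = 3 - 1*8 = 3 - 8 = -5)
b(H, X) = √(1 + H)
D(-1 - 2) + b(8, -5)*135 = -5 + √(1 + 8)*135 = -5 + √9*135 = -5 + 3*135 = -5 + 405 = 400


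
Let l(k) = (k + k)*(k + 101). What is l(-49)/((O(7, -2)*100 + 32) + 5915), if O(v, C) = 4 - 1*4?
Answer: -5096/5947 ≈ -0.85690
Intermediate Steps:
O(v, C) = 0 (O(v, C) = 4 - 4 = 0)
l(k) = 2*k*(101 + k) (l(k) = (2*k)*(101 + k) = 2*k*(101 + k))
l(-49)/((O(7, -2)*100 + 32) + 5915) = (2*(-49)*(101 - 49))/((0*100 + 32) + 5915) = (2*(-49)*52)/((0 + 32) + 5915) = -5096/(32 + 5915) = -5096/5947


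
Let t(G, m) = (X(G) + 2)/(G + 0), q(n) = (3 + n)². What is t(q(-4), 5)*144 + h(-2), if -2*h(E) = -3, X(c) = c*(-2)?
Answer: 3/2 ≈ 1.5000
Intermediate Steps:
X(c) = -2*c
h(E) = 3/2 (h(E) = -½*(-3) = 3/2)
t(G, m) = (2 - 2*G)/G (t(G, m) = (-2*G + 2)/(G + 0) = (2 - 2*G)/G)
t(q(-4), 5)*144 + h(-2) = (-2 + 2/((3 - 4)²))*144 + 3/2 = (-2 + 2/((-1)²))*144 + 3/2 = (-2 + 2/1)*144 + 3/2 = (-2 + 2*1)*144 + 3/2 = (-2 + 2)*144 + 3/2 = 0*144 + 3/2 = 0 + 3/2 = 3/2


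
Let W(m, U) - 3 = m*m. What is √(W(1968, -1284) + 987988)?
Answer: √4861015 ≈ 2204.8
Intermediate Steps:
W(m, U) = 3 + m² (W(m, U) = 3 + m*m = 3 + m²)
√(W(1968, -1284) + 987988) = √((3 + 1968²) + 987988) = √((3 + 3873024) + 987988) = √(3873027 + 987988) = √4861015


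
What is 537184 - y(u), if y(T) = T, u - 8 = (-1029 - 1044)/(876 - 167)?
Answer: 380859857/709 ≈ 5.3718e+5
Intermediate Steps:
u = 3599/709 (u = 8 + (-1029 - 1044)/(876 - 167) = 8 - 2073/709 = 3599/709 ≈ 5.0762)
537184 - y(u) = 537184 - 1*3599/709 = 537184 - 3599/709 = 380859857/709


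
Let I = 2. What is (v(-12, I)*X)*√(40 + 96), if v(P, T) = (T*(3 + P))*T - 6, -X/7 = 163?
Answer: 95844*√34 ≈ 5.5886e+5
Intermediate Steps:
X = -1141 (X = -7*163 = -1141)
v(P, T) = -6 + T²*(3 + P) (v(P, T) = T²*(3 + P) - 6 = -6 + T²*(3 + P))
(v(-12, I)*X)*√(40 + 96) = ((-6 + 3*2² - 12*2²)*(-1141))*√(40 + 96) = ((-6 + 3*4 - 12*4)*(-1141))*√136 = ((-6 + 12 - 48)*(-1141))*(2*√34) = (-42*(-1141))*(2*√34) = 47922*(2*√34) = 95844*√34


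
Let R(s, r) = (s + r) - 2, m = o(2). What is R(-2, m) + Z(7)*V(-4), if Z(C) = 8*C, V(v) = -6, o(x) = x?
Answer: -338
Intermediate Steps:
m = 2
R(s, r) = -2 + r + s (R(s, r) = (r + s) - 2 = -2 + r + s)
R(-2, m) + Z(7)*V(-4) = (-2 + 2 - 2) + (8*7)*(-6) = -2 + 56*(-6) = -2 - 336 = -338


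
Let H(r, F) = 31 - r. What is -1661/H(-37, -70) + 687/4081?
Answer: -6731825/277508 ≈ -24.258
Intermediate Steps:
-1661/H(-37, -70) + 687/4081 = -1661/(31 - 1*(-37)) + 687/4081 = -1661/(31 + 37) + 687*(1/4081) = -1661/68 + 687/4081 = -6731825/277508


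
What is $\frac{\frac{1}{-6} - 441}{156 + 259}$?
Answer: $- \frac{2647}{2490} \approx -1.0631$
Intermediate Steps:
$\frac{\frac{1}{-6} - 441}{156 + 259} = \frac{- \frac{1}{6} - 441}{415} = \left(- \frac{2647}{6}\right) \frac{1}{415} = - \frac{2647}{2490}$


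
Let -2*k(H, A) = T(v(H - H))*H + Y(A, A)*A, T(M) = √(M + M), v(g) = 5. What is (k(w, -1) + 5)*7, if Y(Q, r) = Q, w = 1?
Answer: 63/2 - 7*√10/2 ≈ 20.432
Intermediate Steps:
T(M) = √2*√M (T(M) = √(2*M) = √2*√M)
k(H, A) = -A²/2 - H*√10/2 (k(H, A) = -((√2*√5)*H + A*A)/2 = -(√10*H + A²)/2 = -(H*√10 + A²)/2 = -(A² + H*√10)/2 = -A²/2 - H*√10/2)
(k(w, -1) + 5)*7 = ((-½*(-1)² - ½*1*√10) + 5)*7 = ((-½*1 - √10/2) + 5)*7 = ((-½ - √10/2) + 5)*7 = (9/2 - √10/2)*7 = 63/2 - 7*√10/2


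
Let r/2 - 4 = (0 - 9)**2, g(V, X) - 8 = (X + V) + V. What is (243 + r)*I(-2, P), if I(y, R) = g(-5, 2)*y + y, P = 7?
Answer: -826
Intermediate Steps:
g(V, X) = 8 + X + 2*V (g(V, X) = 8 + ((X + V) + V) = 8 + ((V + X) + V) = 8 + (X + 2*V) = 8 + X + 2*V)
r = 170 (r = 8 + 2*(0 - 9)**2 = 8 + 2*(-9)**2 = 8 + 2*81 = 8 + 162 = 170)
I(y, R) = y (I(y, R) = (8 + 2 + 2*(-5))*y + y = (8 + 2 - 10)*y + y = 0*y + y = 0 + y = y)
(243 + r)*I(-2, P) = (243 + 170)*(-2) = 413*(-2) = -826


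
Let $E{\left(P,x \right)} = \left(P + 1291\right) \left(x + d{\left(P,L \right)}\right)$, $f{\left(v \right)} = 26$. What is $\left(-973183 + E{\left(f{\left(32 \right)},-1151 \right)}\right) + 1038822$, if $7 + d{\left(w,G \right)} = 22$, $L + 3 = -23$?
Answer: $-1430473$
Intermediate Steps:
$L = -26$ ($L = -3 - 23 = -26$)
$d{\left(w,G \right)} = 15$ ($d{\left(w,G \right)} = -7 + 22 = 15$)
$E{\left(P,x \right)} = \left(15 + x\right) \left(1291 + P\right)$ ($E{\left(P,x \right)} = \left(P + 1291\right) \left(x + 15\right) = \left(1291 + P\right) \left(15 + x\right) = \left(15 + x\right) \left(1291 + P\right)$)
$\left(-973183 + E{\left(f{\left(32 \right)},-1151 \right)}\right) + 1038822 = \left(-973183 + \left(19365 + 15 \cdot 26 + 1291 \left(-1151\right) + 26 \left(-1151\right)\right)\right) + 1038822 = \left(-973183 + \left(19365 + 390 - 1485941 - 29926\right)\right) + 1038822 = \left(-973183 - 1496112\right) + 1038822 = -2469295 + 1038822 = -1430473$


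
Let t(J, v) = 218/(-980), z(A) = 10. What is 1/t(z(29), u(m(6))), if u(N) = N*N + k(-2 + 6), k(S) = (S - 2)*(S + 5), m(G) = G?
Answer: -490/109 ≈ -4.4954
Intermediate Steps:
k(S) = (-2 + S)*(5 + S)
u(N) = 18 + N² (u(N) = N*N + (-10 + (-2 + 6)² + 3*(-2 + 6)) = N² + (-10 + 4² + 3*4) = N² + (-10 + 16 + 12) = N² + 18 = 18 + N²)
t(J, v) = -109/490 (t(J, v) = 218*(-1/980) = -109/490)
1/t(z(29), u(m(6))) = 1/(-109/490) = -490/109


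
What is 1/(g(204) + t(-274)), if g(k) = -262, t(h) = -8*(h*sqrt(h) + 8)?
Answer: -163/658319506 - 548*I*sqrt(274)/329159753 ≈ -2.476e-7 - 2.7558e-5*I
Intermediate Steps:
t(h) = -64 - 8*h**(3/2) (t(h) = -8*(h**(3/2) + 8) = -8*(8 + h**(3/2)) = -64 - 8*h**(3/2))
1/(g(204) + t(-274)) = 1/(-262 + (-64 - (-2192)*I*sqrt(274))) = 1/(-262 + (-64 + 2192*I*sqrt(274))) = 1/(-326 + 2192*I*sqrt(274))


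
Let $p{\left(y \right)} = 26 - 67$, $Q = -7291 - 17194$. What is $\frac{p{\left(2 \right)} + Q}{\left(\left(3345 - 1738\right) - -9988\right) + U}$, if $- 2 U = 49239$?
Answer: $\frac{49052}{26049} \approx 1.8831$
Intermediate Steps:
$Q = -24485$ ($Q = -7291 - 17194 = -24485$)
$U = - \frac{49239}{2}$ ($U = \left(- \frac{1}{2}\right) 49239 = - \frac{49239}{2} \approx -24620.0$)
$p{\left(y \right)} = -41$ ($p{\left(y \right)} = 26 - 67 = -41$)
$\frac{p{\left(2 \right)} + Q}{\left(\left(3345 - 1738\right) - -9988\right) + U} = \frac{-41 - 24485}{\left(\left(3345 - 1738\right) - -9988\right) - \frac{49239}{2}} = - \frac{24526}{\left(\left(3345 - 1738\right) + 9988\right) - \frac{49239}{2}} = - \frac{24526}{\left(1607 + 9988\right) - \frac{49239}{2}} = - \frac{24526}{11595 - \frac{49239}{2}} = - \frac{24526}{- \frac{26049}{2}} = \left(-24526\right) \left(- \frac{2}{26049}\right) = \frac{49052}{26049}$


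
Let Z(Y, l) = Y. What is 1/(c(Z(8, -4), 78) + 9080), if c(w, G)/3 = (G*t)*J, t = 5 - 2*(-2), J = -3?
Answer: 1/2762 ≈ 0.00036206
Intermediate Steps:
t = 9 (t = 5 + 4 = 9)
c(w, G) = -81*G (c(w, G) = 3*((G*9)*(-3)) = 3*((9*G)*(-3)) = 3*(-27*G) = -81*G)
1/(c(Z(8, -4), 78) + 9080) = 1/(-81*78 + 9080) = 1/(-6318 + 9080) = 1/2762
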